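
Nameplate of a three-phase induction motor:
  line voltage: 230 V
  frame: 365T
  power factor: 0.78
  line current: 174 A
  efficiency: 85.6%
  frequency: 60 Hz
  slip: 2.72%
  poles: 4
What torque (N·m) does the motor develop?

252 N·m

P_in = √3·V·I·cosφ = 1.732 × 230 × 174 × 0.78 = 54065 W
P_out = η·P_in = 0.856 × 54065 = 46280 W
n_s = 120×60/4 = 1800 rpm; n = 1800×(1−0.0272) = 1751 rpm
ω = 2π×1751/60 = 183.4 rad/s
τ = P_out/ω = 46280/183.4 = 252 N·m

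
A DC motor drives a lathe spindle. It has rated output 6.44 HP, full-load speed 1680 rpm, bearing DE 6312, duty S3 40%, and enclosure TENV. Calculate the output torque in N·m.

P_out = 6.44 × 746 = 4804 W
ω = 2π × 1680/60 = 175.9 rad/s
τ = P_out/ω = 4804/175.9 = 27.3 N·m

27.3 N·m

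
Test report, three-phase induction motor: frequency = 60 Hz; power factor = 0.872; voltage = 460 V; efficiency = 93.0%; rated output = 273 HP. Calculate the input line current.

P_out = 273 × 746 = 203658 W
P_in = P_out / η = 203658 / 0.930 = 218987 W
I_L = P_in / (√3·V_L·cosφ) = 218987 / (1.732 × 460 × 0.872) = 315 A

315 A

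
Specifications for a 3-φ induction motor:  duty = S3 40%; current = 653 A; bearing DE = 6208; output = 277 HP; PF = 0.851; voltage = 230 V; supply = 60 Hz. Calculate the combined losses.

14.7 kW

P_in = √3·V·I·cosφ = 1.732×230×653×0.851 = 221370 W
P_out = 277×746 = 206642 W
Losses = P_in − P_out = 221370 − 206642 = 14728 W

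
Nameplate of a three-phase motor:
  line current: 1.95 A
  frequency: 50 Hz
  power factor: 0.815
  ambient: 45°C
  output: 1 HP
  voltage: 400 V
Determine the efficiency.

67.8 %

P_out = 1 × 746 = 746 W
P_in = √3·V_L·I_L·cosφ = 1.732 × 400 × 1.95 × 0.815 = 1101 W
η = P_out / P_in = 746 / 1101 = 0.678 = 67.8%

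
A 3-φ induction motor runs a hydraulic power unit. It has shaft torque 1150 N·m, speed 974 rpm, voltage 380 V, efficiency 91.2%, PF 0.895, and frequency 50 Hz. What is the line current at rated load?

ω = 2π×974/60 = 102 rad/s; P_out = τω = 1150 × 102 = 117300 W
P_in = P_out / η = 117300 / 0.912 = 128618 W
I_L = P_in / (√3·V_L·cosφ) = 128618 / (1.732 × 380 × 0.895) = 218 A

218 A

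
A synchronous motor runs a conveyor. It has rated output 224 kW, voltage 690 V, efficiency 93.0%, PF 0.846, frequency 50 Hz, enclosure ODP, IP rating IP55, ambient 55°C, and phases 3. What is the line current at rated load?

238 A

P_out = 224 kW = 224000 W
P_in = P_out / η = 224000 / 0.930 = 240860 W
I_L = P_in / (√3·V_L·cosφ) = 240860 / (1.732 × 690 × 0.846) = 238 A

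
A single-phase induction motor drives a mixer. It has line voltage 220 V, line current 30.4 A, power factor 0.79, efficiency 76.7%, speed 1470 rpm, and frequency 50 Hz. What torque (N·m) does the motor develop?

26.3 N·m

P_in = V·I·cosφ = 220 × 30.4 × 0.79 = 5284 W
P_out = η·P_in = 0.767 × 5284 = 4053 W
n = 1470 rpm
ω = 2π×1470/60 = 153.9 rad/s
τ = P_out/ω = 4053/153.9 = 26.3 N·m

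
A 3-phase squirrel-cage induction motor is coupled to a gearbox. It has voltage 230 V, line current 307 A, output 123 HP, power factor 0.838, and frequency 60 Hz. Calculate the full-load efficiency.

89.5 %

P_out = 123 × 746 = 91758 W
P_in = √3·V_L·I_L·cosφ = 1.732 × 230 × 307 × 0.838 = 102484 W
η = P_out / P_in = 91758 / 102484 = 0.895 = 89.5%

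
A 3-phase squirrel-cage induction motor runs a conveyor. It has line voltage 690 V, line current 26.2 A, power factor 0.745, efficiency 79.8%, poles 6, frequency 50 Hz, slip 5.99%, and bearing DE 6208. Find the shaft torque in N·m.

P_in = √3·V·I·cosφ = 1.732 × 690 × 26.2 × 0.745 = 23327 W
P_out = η·P_in = 0.798 × 23327 = 18615 W
n_s = 120×50/6 = 1000 rpm; n = 1000×(1−0.0599) = 940 rpm
ω = 2π×940/60 = 98.44 rad/s
τ = P_out/ω = 18615/98.44 = 189 N·m

189 N·m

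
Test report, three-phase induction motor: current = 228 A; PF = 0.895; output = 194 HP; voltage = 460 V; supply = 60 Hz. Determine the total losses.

17.9 kW

P_in = √3·V·I·cosφ = 1.732×460×228×0.895 = 162579 W
P_out = 194×746 = 144724 W
Losses = P_in − P_out = 162579 − 144724 = 17855 W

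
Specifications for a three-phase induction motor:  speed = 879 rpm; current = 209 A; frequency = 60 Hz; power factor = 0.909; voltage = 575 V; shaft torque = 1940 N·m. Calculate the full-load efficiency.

ω = 2π × 879/60 = 92.05 rad/s; P_out = τω = 1940 × 92.05 = 178577 W
P_in = √3·V_L·I_L·cosφ = 1.732 × 575 × 209 × 0.909 = 189202 W
η = P_out / P_in = 178577 / 189202 = 0.944 = 94.4%

94.4 %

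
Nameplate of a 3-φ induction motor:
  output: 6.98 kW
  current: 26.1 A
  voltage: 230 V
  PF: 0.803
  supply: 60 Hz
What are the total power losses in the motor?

1.37 kW

P_in = √3·V·I·cosφ = 1.732×230×26.1×0.803 = 8349 W
P_out = 6980 W
Losses = P_in − P_out = 8349 − 6980 = 1369 W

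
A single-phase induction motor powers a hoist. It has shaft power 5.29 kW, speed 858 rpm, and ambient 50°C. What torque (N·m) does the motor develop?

58.9 N·m

ω = 2π × 858/60 = 89.85 rad/s
τ = P/ω = 5290/89.85 = 58.9 N·m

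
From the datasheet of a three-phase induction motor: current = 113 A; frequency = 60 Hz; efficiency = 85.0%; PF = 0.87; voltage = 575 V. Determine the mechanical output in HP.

112 HP

P_in = √3·V·I·cosφ = 1.732 × 575 × 113 × 0.87 = 97907 W
P_out = η·P_in = 0.85 × 97907 = 83221 W
= 83221/746 = 112 HP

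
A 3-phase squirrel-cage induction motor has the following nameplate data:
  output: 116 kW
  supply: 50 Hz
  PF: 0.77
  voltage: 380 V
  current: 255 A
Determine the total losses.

P_in = √3·V·I·cosφ = 1.732×380×255×0.77 = 129230 W
P_out = 116000 W
Losses = P_in − P_out = 129230 − 116000 = 13230 W

13.2 kW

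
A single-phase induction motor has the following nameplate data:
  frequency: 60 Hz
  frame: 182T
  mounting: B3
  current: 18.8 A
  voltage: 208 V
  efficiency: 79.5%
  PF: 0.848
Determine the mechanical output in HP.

3.53 HP

P_in = V·I·cosφ = 208 × 18.8 × 0.848 = 3316 W
P_out = η·P_in = 0.795 × 3316 = 2636 W
= 2636/746 = 3.53 HP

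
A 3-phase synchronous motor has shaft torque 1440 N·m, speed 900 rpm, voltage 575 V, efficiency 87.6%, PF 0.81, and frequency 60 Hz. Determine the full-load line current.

ω = 2π×900/60 = 94.25 rad/s; P_out = τω = 1440 × 94.25 = 135720 W
P_in = P_out / η = 135720 / 0.876 = 154932 W
I_L = P_in / (√3·V_L·cosφ) = 154932 / (1.732 × 575 × 0.81) = 192 A

192 A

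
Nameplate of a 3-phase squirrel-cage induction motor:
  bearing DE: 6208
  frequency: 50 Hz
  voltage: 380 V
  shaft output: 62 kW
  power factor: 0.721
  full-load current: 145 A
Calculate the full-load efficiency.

90.1 %

P_out = 62 kW = 62000 W
P_in = √3·V_L·I_L·cosφ = 1.732 × 380 × 145 × 0.721 = 68807 W
η = P_out / P_in = 62000 / 68807 = 0.901 = 90.1%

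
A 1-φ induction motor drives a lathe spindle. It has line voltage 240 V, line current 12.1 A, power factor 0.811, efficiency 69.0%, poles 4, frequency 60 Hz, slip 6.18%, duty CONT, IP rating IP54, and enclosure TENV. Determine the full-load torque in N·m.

9.19 N·m

P_in = V·I·cosφ = 240 × 12.1 × 0.811 = 2355 W
P_out = η·P_in = 0.69 × 2355 = 1625 W
n_s = 120×60/4 = 1800 rpm; n = 1800×(1−0.0618) = 1689 rpm
ω = 2π×1689/60 = 176.9 rad/s
τ = P_out/ω = 1625/176.9 = 9.19 N·m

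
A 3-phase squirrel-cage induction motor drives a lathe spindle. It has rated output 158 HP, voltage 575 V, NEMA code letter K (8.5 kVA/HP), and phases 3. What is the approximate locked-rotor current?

S_LR = 8.5 × 158 = 1343 kVA
I_LR = S_LR/(√3·V_L) = 1343000/(1.732×575) = 1350 A

1350 A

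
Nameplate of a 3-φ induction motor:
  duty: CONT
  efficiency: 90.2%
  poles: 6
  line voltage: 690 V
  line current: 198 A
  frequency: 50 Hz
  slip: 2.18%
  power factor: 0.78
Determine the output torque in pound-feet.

1200 lb·ft

P_in = √3·V·I·cosφ = 1.732 × 690 × 198 × 0.78 = 184568 W
P_out = η·P_in = 0.902 × 184568 = 166480 W
n_s = 120×50/6 = 1000 rpm; n = 1000×(1−0.0218) = 978 rpm
ω = 2π×978/60 = 102.4 rad/s
τ = P_out/ω = 166480/102.4 = 1626 N·m
In lb·ft: 1626/1.356 = 1200 lb·ft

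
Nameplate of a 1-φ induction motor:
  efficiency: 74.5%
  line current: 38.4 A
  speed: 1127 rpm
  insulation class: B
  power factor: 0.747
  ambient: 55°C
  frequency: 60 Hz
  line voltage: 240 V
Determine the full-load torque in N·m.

P_in = V·I·cosφ = 240 × 38.4 × 0.747 = 6884 W
P_out = η·P_in = 0.745 × 6884 = 5129 W
n = 1127 rpm
ω = 2π×1127/60 = 118 rad/s
τ = P_out/ω = 5129/118 = 43.5 N·m

43.5 N·m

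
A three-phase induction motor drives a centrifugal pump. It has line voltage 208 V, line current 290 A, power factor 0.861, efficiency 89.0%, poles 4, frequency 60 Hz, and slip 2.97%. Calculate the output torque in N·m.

438 N·m

P_in = √3·V·I·cosφ = 1.732 × 208 × 290 × 0.861 = 89952 W
P_out = η·P_in = 0.89 × 89952 = 80057 W
n_s = 120×60/4 = 1800 rpm; n = 1800×(1−0.0297) = 1747 rpm
ω = 2π×1747/60 = 182.9 rad/s
τ = P_out/ω = 80057/182.9 = 438 N·m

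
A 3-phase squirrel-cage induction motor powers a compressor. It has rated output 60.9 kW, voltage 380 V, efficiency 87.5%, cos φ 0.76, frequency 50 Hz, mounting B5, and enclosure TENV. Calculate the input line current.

P_out = 60.9 kW = 60900 W
P_in = P_out / η = 60900 / 0.875 = 69600 W
I_L = P_in / (√3·V_L·cosφ) = 69600 / (1.732 × 380 × 0.76) = 139 A

139 A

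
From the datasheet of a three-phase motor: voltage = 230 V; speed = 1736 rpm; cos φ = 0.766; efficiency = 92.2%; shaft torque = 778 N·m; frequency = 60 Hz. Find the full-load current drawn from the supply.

503 A

ω = 2π×1736/60 = 181.8 rad/s; P_out = τω = 778 × 181.8 = 141440 W
P_in = P_out / η = 141440 / 0.922 = 153406 W
I_L = P_in / (√3·V_L·cosφ) = 153406 / (1.732 × 230 × 0.766) = 503 A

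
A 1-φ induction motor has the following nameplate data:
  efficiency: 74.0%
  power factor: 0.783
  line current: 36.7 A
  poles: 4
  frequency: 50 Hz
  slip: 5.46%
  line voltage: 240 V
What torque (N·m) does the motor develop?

34.4 N·m

P_in = V·I·cosφ = 240 × 36.7 × 0.783 = 6897 W
P_out = η·P_in = 0.74 × 6897 = 5104 W
n_s = 120×50/4 = 1500 rpm; n = 1500×(1−0.0546) = 1418 rpm
ω = 2π×1418/60 = 148.5 rad/s
τ = P_out/ω = 5104/148.5 = 34.4 N·m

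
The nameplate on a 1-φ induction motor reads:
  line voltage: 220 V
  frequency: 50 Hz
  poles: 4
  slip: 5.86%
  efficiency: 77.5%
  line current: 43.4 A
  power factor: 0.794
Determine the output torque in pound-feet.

P_in = V·I·cosφ = 220 × 43.4 × 0.794 = 7581 W
P_out = η·P_in = 0.775 × 7581 = 5875 W
n_s = 120×50/4 = 1500 rpm; n = 1500×(1−0.0586) = 1412 rpm
ω = 2π×1412/60 = 147.9 rad/s
τ = P_out/ω = 5875/147.9 = 39.72 N·m
In lb·ft: 39.72/1.356 = 29.3 lb·ft

29.3 lb·ft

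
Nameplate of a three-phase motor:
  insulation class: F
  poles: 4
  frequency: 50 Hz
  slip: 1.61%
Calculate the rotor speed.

n_s = 120f/p = 120×50/4 = 1500 rpm
n = n_s(1 − s) = 1500 × (1 − 0.0161) = 1476 rpm

1476 rpm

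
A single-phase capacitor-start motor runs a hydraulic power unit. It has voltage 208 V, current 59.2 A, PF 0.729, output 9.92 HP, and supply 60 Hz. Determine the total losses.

1580 W

P_in = V·I·cosφ = 208×59.2×0.729 = 8977 W
P_out = 9.92×746 = 7400 W
Losses = P_in − P_out = 8977 − 7400 = 1577 W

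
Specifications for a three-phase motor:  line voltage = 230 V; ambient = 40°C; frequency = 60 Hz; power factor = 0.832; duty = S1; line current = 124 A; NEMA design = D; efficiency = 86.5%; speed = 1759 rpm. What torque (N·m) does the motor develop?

P_in = √3·V·I·cosφ = 1.732 × 230 × 124 × 0.832 = 41098 W
P_out = η·P_in = 0.865 × 41098 = 35550 W
n = 1759 rpm
ω = 2π×1759/60 = 184.2 rad/s
τ = P_out/ω = 35550/184.2 = 193 N·m

193 N·m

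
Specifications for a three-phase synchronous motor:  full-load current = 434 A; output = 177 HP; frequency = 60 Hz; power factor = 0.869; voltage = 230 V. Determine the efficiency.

P_out = 177 × 746 = 132042 W
P_in = √3·V_L·I_L·cosφ = 1.732 × 230 × 434 × 0.869 = 150240 W
η = P_out / P_in = 132042 / 150240 = 0.879 = 87.9%

87.9 %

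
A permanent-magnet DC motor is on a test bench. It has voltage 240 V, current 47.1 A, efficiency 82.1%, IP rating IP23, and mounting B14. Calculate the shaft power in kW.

9.28 kW

P_in = V·I = 240 × 47.1 = 11304 W
P_out = η·P_in = 0.821 × 11304 = 9281 W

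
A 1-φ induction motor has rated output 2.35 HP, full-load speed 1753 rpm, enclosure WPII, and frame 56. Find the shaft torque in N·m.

9.55 N·m

P_out = 2.35 × 746 = 1753 W
ω = 2π × 1753/60 = 183.6 rad/s
τ = P_out/ω = 1753/183.6 = 9.55 N·m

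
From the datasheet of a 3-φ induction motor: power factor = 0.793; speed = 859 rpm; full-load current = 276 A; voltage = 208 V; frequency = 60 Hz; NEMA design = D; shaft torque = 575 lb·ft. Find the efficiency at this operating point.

τ = 575 lb·ft × 1.356 = 779.7 N·m
ω = 2π × 859/60 = 89.95 rad/s; P_out = τω = 779.7 × 89.95 = 70134 W
P_in = √3·V_L·I_L·cosφ = 1.732 × 208 × 276 × 0.793 = 78849 W
η = P_out / P_in = 70134 / 78849 = 0.889 = 88.9%

88.9 %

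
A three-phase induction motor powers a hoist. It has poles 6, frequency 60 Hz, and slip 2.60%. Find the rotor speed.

n_s = 120f/p = 120×60/6 = 1200 rpm
n = n_s(1 − s) = 1200 × (1 − 0.026) = 1169 rpm

1169 rpm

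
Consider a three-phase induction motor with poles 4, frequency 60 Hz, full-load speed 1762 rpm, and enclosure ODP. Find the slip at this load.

2.1 %

n_s = 120f/p = 120×60/4 = 1800 rpm
s = (n_s − n)/n_s = (1800 − 1762)/1800 = 0.0211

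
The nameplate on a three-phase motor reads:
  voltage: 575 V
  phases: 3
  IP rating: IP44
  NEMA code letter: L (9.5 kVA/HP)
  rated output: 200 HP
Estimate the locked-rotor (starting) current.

1910 A

S_LR = 9.5 × 200 = 1900 kVA
I_LR = S_LR/(√3·V_L) = 1900000/(1.732×575) = 1910 A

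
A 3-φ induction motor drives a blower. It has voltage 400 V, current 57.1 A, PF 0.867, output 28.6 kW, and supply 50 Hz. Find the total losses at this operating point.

5.7 kW

P_in = √3·V·I·cosφ = 1.732×400×57.1×0.867 = 34298 W
P_out = 28600 W
Losses = P_in − P_out = 34298 − 28600 = 5698 W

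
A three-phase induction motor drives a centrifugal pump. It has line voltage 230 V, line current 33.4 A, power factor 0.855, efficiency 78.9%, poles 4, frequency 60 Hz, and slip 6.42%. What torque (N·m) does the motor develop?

50.9 N·m

P_in = √3·V·I·cosφ = 1.732 × 230 × 33.4 × 0.855 = 11376 W
P_out = η·P_in = 0.789 × 11376 = 8976 W
n_s = 120×60/4 = 1800 rpm; n = 1800×(1−0.0642) = 1684 rpm
ω = 2π×1684/60 = 176.3 rad/s
τ = P_out/ω = 8976/176.3 = 50.9 N·m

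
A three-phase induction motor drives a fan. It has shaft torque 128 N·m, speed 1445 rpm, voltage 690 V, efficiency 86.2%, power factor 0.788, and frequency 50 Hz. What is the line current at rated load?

23.9 A

ω = 2π×1445/60 = 151.3 rad/s; P_out = τω = 128 × 151.3 = 19366 W
P_in = P_out / η = 19366 / 0.862 = 22466 W
I_L = P_in / (√3·V_L·cosφ) = 22466 / (1.732 × 690 × 0.788) = 23.9 A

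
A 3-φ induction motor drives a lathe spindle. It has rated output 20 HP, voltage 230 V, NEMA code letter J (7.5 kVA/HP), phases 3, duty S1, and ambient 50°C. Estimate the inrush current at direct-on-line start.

S_LR = 7.5 × 20 = 150 kVA
I_LR = S_LR/(√3·V_L) = 150000/(1.732×230) = 377 A

377 A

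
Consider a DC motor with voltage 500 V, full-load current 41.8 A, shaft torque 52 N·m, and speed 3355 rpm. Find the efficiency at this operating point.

87.4 %

ω = 2π × 3355/60 = 351.3 rad/s; P_out = τω = 52 × 351.3 = 18268 W
P_in = V·I = 500 × 41.8 = 20900 W
η = P_out / P_in = 18268 / 20900 = 0.874 = 87.4%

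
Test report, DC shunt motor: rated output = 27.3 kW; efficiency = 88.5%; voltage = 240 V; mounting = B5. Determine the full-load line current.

P_out = 27.3 kW = 27300 W
P_in = P_out / η = 27300 / 0.885 = 30847 W
I = P_in / V = 30847 / 240 = 129 A

129 A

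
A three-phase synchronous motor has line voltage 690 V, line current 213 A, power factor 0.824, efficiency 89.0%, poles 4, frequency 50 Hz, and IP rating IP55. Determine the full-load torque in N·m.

P_in = √3·V·I·cosφ = 1.732 × 690 × 213 × 0.824 = 209751 W
P_out = η·P_in = 0.89 × 209751 = 186678 W
n = n_s = 120×50/4 = 1500 rpm (synchronous)
ω = 2π×1500/60 = 157.1 rad/s
τ = P_out/ω = 186678/157.1 = 1190 N·m

1190 N·m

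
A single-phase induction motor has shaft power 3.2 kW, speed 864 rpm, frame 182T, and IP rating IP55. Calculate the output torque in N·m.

35.4 N·m

ω = 2π × 864/60 = 90.48 rad/s
τ = P/ω = 3200/90.48 = 35.4 N·m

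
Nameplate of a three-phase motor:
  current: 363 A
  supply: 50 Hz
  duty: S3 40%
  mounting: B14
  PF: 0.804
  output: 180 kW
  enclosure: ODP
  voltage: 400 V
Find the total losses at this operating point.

P_in = √3·V·I·cosφ = 1.732×400×363×0.804 = 202195 W
P_out = 180000 W
Losses = P_in − P_out = 202195 − 180000 = 22195 W

22.2 kW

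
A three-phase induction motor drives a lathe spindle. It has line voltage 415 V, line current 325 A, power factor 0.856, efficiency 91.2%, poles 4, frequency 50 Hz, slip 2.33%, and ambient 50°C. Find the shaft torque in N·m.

P_in = √3·V·I·cosφ = 1.732 × 415 × 325 × 0.856 = 199965 W
P_out = η·P_in = 0.912 × 199965 = 182368 W
n_s = 120×50/4 = 1500 rpm; n = 1500×(1−0.0233) = 1465 rpm
ω = 2π×1465/60 = 153.4 rad/s
τ = P_out/ω = 182368/153.4 = 1190 N·m

1190 N·m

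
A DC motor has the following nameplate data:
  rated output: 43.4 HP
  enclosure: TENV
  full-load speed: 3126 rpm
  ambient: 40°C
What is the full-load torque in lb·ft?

P_out = 43.4 × 746 = 32376 W
ω = 2π × 3126/60 = 327.4 rad/s
τ = P_out/ω = 32376/327.4 = 98.89 N·m
In lb·ft: 98.89/1.356 = 72.9 lb·ft

72.9 lb·ft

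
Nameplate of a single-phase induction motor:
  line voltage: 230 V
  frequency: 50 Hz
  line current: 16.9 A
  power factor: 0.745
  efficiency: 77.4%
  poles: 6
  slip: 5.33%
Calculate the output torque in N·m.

P_in = V·I·cosφ = 230 × 16.9 × 0.745 = 2896 W
P_out = η·P_in = 0.774 × 2896 = 2242 W
n_s = 120×50/6 = 1000 rpm; n = 1000×(1−0.0533) = 947 rpm
ω = 2π×947/60 = 99.17 rad/s
τ = P_out/ω = 2242/99.17 = 22.6 N·m

22.6 N·m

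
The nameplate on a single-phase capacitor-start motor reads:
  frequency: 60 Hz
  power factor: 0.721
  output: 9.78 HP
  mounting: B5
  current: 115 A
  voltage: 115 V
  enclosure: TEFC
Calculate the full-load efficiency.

76.5 %

P_out = 9.78 × 746 = 7296 W
P_in = V·I·cosφ = 115 × 115 × 0.721 = 9535 W
η = P_out / P_in = 7296 / 9535 = 0.765 = 76.5%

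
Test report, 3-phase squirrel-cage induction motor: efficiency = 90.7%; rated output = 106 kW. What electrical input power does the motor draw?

P_out = 106000 W
P_in = P_out/η = 106000/0.907 = 116869 W = 117 kW

117 kW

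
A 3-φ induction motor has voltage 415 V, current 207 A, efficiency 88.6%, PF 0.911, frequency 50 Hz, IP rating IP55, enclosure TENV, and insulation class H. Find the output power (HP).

161 HP

P_in = √3·V·I·cosφ = 1.732 × 415 × 207 × 0.911 = 135545 W
P_out = η·P_in = 0.886 × 135545 = 120093 W
= 120093/746 = 161 HP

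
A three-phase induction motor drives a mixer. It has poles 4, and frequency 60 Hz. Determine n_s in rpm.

n_s = 120f/p = 120×60/4 = 1800 rpm

1800 rpm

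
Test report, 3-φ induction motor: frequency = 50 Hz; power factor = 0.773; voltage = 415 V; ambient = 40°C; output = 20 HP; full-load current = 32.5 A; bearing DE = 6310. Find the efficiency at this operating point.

P_out = 20 × 746 = 14920 W
P_in = √3·V_L·I_L·cosφ = 1.732 × 415 × 32.5 × 0.773 = 18058 W
η = P_out / P_in = 14920 / 18058 = 0.826 = 82.6%

82.6 %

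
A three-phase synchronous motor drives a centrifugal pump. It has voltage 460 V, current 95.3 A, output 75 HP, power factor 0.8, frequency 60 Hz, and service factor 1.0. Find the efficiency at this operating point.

P_out = 75 × 746 = 55950 W
P_in = √3·V_L·I_L·cosφ = 1.732 × 460 × 95.3 × 0.8 = 60742 W
η = P_out / P_in = 55950 / 60742 = 0.921 = 92.1%

92.1 %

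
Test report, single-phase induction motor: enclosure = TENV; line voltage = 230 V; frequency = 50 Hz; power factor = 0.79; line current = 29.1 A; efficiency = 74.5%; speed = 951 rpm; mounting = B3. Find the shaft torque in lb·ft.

29.2 lb·ft

P_in = V·I·cosφ = 230 × 29.1 × 0.79 = 5287 W
P_out = η·P_in = 0.745 × 5287 = 3939 W
n = 951 rpm
ω = 2π×951/60 = 99.59 rad/s
τ = P_out/ω = 3939/99.59 = 39.55 N·m
In lb·ft: 39.55/1.356 = 29.2 lb·ft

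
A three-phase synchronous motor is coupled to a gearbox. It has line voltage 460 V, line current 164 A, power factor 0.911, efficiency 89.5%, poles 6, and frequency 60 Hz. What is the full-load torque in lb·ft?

P_in = √3·V·I·cosφ = 1.732 × 460 × 164 × 0.911 = 119033 W
P_out = η·P_in = 0.895 × 119033 = 106535 W
n = n_s = 120×60/6 = 1200 rpm (synchronous)
ω = 2π×1200/60 = 125.7 rad/s
τ = P_out/ω = 106535/125.7 = 847.5 N·m
In lb·ft: 847.5/1.356 = 625 lb·ft

625 lb·ft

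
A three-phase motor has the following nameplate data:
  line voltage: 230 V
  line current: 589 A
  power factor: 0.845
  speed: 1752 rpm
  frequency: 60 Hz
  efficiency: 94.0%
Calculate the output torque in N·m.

1020 N·m

P_in = √3·V·I·cosφ = 1.732 × 230 × 589 × 0.845 = 198266 W
P_out = η·P_in = 0.94 × 198266 = 186370 W
n = 1752 rpm
ω = 2π×1752/60 = 183.5 rad/s
τ = P_out/ω = 186370/183.5 = 1020 N·m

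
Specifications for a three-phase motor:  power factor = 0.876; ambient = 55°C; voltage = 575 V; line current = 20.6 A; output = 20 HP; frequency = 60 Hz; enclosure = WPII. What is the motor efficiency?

83.0 %

P_out = 20 × 746 = 14920 W
P_in = √3·V_L·I_L·cosφ = 1.732 × 575 × 20.6 × 0.876 = 17972 W
η = P_out / P_in = 14920 / 17972 = 0.830 = 83.0%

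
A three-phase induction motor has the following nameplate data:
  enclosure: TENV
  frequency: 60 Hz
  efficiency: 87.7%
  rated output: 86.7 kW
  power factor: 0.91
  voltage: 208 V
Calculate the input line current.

P_out = 86.7 kW = 86700 W
P_in = P_out / η = 86700 / 0.877 = 98860 W
I_L = P_in / (√3·V_L·cosφ) = 98860 / (1.732 × 208 × 0.91) = 302 A

302 A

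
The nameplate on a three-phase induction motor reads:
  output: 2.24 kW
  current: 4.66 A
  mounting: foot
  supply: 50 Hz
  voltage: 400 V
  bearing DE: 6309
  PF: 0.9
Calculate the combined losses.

666 W

P_in = √3·V·I·cosφ = 1.732×400×4.66×0.9 = 2906 W
P_out = 2240 W
Losses = P_in − P_out = 2906 − 2240 = 666 W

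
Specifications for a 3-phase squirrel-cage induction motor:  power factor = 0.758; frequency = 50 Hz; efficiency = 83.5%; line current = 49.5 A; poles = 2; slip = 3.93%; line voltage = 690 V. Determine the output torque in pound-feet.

P_in = √3·V·I·cosφ = 1.732 × 690 × 49.5 × 0.758 = 44841 W
P_out = η·P_in = 0.835 × 44841 = 37442 W
n_s = 120×50/2 = 3000 rpm; n = 3000×(1−0.0393) = 2882 rpm
ω = 2π×2882/60 = 301.8 rad/s
τ = P_out/ω = 37442/301.8 = 124.1 N·m
In lb·ft: 124.1/1.356 = 91.5 lb·ft

91.5 lb·ft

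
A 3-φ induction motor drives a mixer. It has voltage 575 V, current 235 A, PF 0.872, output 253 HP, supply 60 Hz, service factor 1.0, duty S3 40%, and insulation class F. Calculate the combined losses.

P_in = √3·V·I·cosφ = 1.732×575×235×0.872 = 204080 W
P_out = 253×746 = 188738 W
Losses = P_in − P_out = 204080 − 188738 = 15342 W

15300 W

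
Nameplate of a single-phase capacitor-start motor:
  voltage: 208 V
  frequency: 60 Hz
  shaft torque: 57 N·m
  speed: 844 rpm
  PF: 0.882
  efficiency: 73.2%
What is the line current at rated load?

ω = 2π×844/60 = 88.38 rad/s; P_out = τω = 57 × 88.38 = 5038 W
P_in = P_out / η = 5038 / 0.732 = 6883 W
I = P_in / (V·cosφ) = 6883 / (208 × 0.882) = 37.5 A

37.5 A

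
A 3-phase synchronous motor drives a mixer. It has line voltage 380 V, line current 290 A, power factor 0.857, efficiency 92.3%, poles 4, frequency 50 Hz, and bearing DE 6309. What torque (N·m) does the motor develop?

961 N·m

P_in = √3·V·I·cosφ = 1.732 × 380 × 290 × 0.857 = 163573 W
P_out = η·P_in = 0.923 × 163573 = 150978 W
n = n_s = 120×50/4 = 1500 rpm (synchronous)
ω = 2π×1500/60 = 157.1 rad/s
τ = P_out/ω = 150978/157.1 = 961 N·m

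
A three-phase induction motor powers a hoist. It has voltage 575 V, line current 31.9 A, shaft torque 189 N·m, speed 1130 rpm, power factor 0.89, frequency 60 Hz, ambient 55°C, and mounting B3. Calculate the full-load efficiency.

79.1 %

ω = 2π × 1130/60 = 118.3 rad/s; P_out = τω = 189 × 118.3 = 22359 W
P_in = √3·V_L·I_L·cosφ = 1.732 × 575 × 31.9 × 0.89 = 28275 W
η = P_out / P_in = 22359 / 28275 = 0.791 = 79.1%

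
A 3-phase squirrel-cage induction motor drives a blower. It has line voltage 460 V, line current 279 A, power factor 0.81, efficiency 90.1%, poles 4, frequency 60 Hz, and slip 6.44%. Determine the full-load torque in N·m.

920 N·m

P_in = √3·V·I·cosφ = 1.732 × 460 × 279 × 0.81 = 180051 W
P_out = η·P_in = 0.901 × 180051 = 162226 W
n_s = 120×60/4 = 1800 rpm; n = 1800×(1−0.0644) = 1684 rpm
ω = 2π×1684/60 = 176.3 rad/s
τ = P_out/ω = 162226/176.3 = 920 N·m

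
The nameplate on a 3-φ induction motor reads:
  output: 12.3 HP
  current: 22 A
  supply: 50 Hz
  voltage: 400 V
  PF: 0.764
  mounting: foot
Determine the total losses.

2470 W

P_in = √3·V·I·cosφ = 1.732×400×22×0.764 = 11645 W
P_out = 12.3×746 = 9176 W
Losses = P_in − P_out = 11645 − 9176 = 2469 W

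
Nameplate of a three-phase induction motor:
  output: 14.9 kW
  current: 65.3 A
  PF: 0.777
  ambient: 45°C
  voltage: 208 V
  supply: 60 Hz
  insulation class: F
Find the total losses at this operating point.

3380 W

P_in = √3·V·I·cosφ = 1.732×208×65.3×0.777 = 18279 W
P_out = 14900 W
Losses = P_in − P_out = 18279 − 14900 = 3379 W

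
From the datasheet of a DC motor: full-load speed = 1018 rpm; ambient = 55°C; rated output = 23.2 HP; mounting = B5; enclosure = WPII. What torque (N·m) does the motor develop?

162 N·m

P_out = 23.2 × 746 = 17307 W
ω = 2π × 1018/60 = 106.6 rad/s
τ = P_out/ω = 17307/106.6 = 162 N·m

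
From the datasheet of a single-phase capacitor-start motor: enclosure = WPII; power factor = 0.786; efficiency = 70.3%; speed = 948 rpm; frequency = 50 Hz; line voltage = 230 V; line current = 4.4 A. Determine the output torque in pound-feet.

4.15 lb·ft

P_in = V·I·cosφ = 230 × 4.4 × 0.786 = 795 W
P_out = η·P_in = 0.703 × 795 = 559 W
n = 948 rpm
ω = 2π×948/60 = 99.27 rad/s
τ = P_out/ω = 559/99.27 = 5.631 N·m
In lb·ft: 5.631/1.356 = 4.15 lb·ft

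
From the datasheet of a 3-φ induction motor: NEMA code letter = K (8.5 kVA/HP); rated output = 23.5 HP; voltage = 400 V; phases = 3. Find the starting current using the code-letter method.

S_LR = 8.5 × 23.5 = 199.75 kVA
I_LR = S_LR/(√3·V_L) = 199750/(1.732×400) = 288 A

288 A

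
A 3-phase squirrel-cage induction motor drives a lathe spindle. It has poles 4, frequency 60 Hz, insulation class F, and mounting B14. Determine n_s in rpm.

n_s = 120f/p = 120×60/4 = 1800 rpm

1800 rpm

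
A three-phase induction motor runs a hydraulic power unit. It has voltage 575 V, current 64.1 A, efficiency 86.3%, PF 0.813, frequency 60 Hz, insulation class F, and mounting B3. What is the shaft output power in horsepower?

60 HP

P_in = √3·V·I·cosφ = 1.732 × 575 × 64.1 × 0.813 = 51900 W
P_out = η·P_in = 0.863 × 51900 = 44790 W
= 44790/746 = 60 HP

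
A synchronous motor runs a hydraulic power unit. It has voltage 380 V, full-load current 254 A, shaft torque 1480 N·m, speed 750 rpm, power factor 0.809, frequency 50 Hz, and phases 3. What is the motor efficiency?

ω = 2π × 750/60 = 78.54 rad/s; P_out = τω = 1480 × 78.54 = 116239 W
P_in = √3·V_L·I_L·cosφ = 1.732 × 380 × 254 × 0.809 = 135243 W
η = P_out / P_in = 116239 / 135243 = 0.859 = 85.9%

85.9 %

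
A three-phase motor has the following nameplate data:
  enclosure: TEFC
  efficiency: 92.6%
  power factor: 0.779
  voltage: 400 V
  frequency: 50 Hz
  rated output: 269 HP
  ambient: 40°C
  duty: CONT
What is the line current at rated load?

402 A

P_out = 269 × 746 = 200674 W
P_in = P_out / η = 200674 / 0.926 = 216711 W
I_L = P_in / (√3·V_L·cosφ) = 216711 / (1.732 × 400 × 0.779) = 402 A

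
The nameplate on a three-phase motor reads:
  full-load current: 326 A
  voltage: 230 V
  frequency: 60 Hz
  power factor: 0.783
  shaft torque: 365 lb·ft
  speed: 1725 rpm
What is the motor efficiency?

τ = 365 lb·ft × 1.356 = 494.9 N·m
ω = 2π × 1725/60 = 180.6 rad/s; P_out = τω = 494.9 × 180.6 = 89379 W
P_in = √3·V_L·I_L·cosφ = 1.732 × 230 × 326 × 0.783 = 101685 W
η = P_out / P_in = 89379 / 101685 = 0.879 = 87.9%

87.9 %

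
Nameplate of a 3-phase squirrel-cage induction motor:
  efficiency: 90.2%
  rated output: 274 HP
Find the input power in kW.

227 kW

P_out = 274 × 746 = 204404 W
P_in = P_out/η = 204404/0.902 = 226612 W = 227 kW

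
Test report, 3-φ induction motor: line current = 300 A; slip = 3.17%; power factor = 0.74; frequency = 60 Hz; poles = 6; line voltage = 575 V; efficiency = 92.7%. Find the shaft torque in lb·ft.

1240 lb·ft

P_in = √3·V·I·cosφ = 1.732 × 575 × 300 × 0.74 = 221090 W
P_out = η·P_in = 0.927 × 221090 = 204950 W
n_s = 120×60/6 = 1200 rpm; n = 1200×(1−0.0317) = 1162 rpm
ω = 2π×1162/60 = 121.7 rad/s
τ = P_out/ω = 204950/121.7 = 1684 N·m
In lb·ft: 1684/1.356 = 1240 lb·ft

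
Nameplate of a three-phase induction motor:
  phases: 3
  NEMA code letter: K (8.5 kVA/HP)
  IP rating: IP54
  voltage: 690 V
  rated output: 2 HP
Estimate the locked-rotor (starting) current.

14.2 A

S_LR = 8.5 × 2 = 17 kVA
I_LR = S_LR/(√3·V_L) = 17000/(1.732×690) = 14.2 A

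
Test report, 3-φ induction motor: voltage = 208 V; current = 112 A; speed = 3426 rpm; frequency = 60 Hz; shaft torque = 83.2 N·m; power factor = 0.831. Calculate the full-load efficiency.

ω = 2π × 3426/60 = 358.8 rad/s; P_out = τω = 83.2 × 358.8 = 29852 W
P_in = √3·V_L·I_L·cosφ = 1.732 × 208 × 112 × 0.831 = 33530 W
η = P_out / P_in = 29852 / 33530 = 0.890 = 89.0%

89.0 %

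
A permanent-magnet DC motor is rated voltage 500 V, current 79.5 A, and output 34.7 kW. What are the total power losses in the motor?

P_in = V·I = 500×79.5 = 39750 W
P_out = 34700 W
Losses = P_in − P_out = 39750 − 34700 = 5050 W

5.05 kW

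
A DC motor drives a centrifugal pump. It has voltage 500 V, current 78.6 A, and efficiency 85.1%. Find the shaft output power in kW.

P_in = V·I = 500 × 78.6 = 39300 W
P_out = η·P_in = 0.851 × 39300 = 33444 W

33.4 kW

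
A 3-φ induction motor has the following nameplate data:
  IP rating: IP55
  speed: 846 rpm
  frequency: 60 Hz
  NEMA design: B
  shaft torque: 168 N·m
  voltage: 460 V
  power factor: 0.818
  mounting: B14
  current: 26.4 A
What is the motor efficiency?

ω = 2π × 846/60 = 88.59 rad/s; P_out = τω = 168 × 88.59 = 14883 W
P_in = √3·V_L·I_L·cosφ = 1.732 × 460 × 26.4 × 0.818 = 17205 W
η = P_out / P_in = 14883 / 17205 = 0.865 = 86.5%

86.5 %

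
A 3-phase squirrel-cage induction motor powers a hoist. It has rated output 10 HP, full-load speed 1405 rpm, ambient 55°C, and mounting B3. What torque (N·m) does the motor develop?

P_out = 10 × 746 = 7460 W
ω = 2π × 1405/60 = 147.1 rad/s
τ = P_out/ω = 7460/147.1 = 50.7 N·m

50.7 N·m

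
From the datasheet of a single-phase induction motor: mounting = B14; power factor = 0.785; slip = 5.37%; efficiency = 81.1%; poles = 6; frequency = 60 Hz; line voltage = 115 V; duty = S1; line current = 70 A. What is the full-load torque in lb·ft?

31.8 lb·ft

P_in = V·I·cosφ = 115 × 70 × 0.785 = 6319 W
P_out = η·P_in = 0.811 × 6319 = 5125 W
n_s = 120×60/6 = 1200 rpm; n = 1200×(1−0.0537) = 1136 rpm
ω = 2π×1136/60 = 119 rad/s
τ = P_out/ω = 5125/119 = 43.07 N·m
In lb·ft: 43.07/1.356 = 31.8 lb·ft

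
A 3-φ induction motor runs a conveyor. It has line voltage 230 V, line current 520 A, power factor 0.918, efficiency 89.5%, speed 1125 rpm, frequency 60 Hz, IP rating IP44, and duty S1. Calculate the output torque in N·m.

1440 N·m

P_in = √3·V·I·cosφ = 1.732 × 230 × 520 × 0.918 = 190161 W
P_out = η·P_in = 0.895 × 190161 = 170194 W
n = 1125 rpm
ω = 2π×1125/60 = 117.8 rad/s
τ = P_out/ω = 170194/117.8 = 1440 N·m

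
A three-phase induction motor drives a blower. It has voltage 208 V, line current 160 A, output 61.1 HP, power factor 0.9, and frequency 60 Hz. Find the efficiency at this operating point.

87.9 %

P_out = 61.1 × 746 = 45581 W
P_in = √3·V_L·I_L·cosφ = 1.732 × 208 × 160 × 0.9 = 51877 W
η = P_out / P_in = 45581 / 51877 = 0.879 = 87.9%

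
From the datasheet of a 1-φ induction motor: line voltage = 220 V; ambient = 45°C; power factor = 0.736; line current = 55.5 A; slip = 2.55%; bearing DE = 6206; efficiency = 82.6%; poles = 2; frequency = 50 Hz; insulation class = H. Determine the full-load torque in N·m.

24.2 N·m

P_in = V·I·cosφ = 220 × 55.5 × 0.736 = 8987 W
P_out = η·P_in = 0.826 × 8987 = 7423 W
n_s = 120×50/2 = 3000 rpm; n = 3000×(1−0.0255) = 2924 rpm
ω = 2π×2924/60 = 306.2 rad/s
τ = P_out/ω = 7423/306.2 = 24.2 N·m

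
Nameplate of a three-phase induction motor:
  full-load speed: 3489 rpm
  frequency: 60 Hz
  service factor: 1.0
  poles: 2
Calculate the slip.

3.08 %

n_s = 120f/p = 120×60/2 = 3600 rpm
s = (n_s − n)/n_s = (3600 − 3489)/3600 = 0.0308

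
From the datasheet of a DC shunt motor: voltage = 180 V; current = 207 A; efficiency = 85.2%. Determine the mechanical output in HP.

P_in = V·I = 180 × 207 = 37260 W
P_out = η·P_in = 0.852 × 37260 = 31746 W
= 31746/746 = 42.6 HP

42.6 HP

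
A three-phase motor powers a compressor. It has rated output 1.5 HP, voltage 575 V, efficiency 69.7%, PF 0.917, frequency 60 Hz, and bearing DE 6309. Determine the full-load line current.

1.76 A

P_out = 1.5 × 746 = 1119 W
P_in = P_out / η = 1119 / 0.697 = 1605 W
I_L = P_in / (√3·V_L·cosφ) = 1605 / (1.732 × 575 × 0.917) = 1.76 A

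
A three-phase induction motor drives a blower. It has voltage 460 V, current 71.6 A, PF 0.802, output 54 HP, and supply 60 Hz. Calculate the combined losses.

P_in = √3·V·I·cosφ = 1.732×460×71.6×0.802 = 45750 W
P_out = 54×746 = 40284 W
Losses = P_in − P_out = 45750 − 40284 = 5466 W

5470 W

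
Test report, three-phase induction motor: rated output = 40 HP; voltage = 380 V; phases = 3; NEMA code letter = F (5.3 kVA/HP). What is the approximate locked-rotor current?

S_LR = 5.3 × 40 = 212 kVA
I_LR = S_LR/(√3·V_L) = 212000/(1.732×380) = 322 A

322 A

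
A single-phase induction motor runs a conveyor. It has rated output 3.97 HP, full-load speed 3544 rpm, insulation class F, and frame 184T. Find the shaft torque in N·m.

7.98 N·m

P_out = 3.97 × 746 = 2962 W
ω = 2π × 3544/60 = 371.1 rad/s
τ = P_out/ω = 2962/371.1 = 7.98 N·m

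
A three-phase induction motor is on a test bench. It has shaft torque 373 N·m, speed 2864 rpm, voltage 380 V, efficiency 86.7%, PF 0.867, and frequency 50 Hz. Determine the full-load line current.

ω = 2π×2864/60 = 299.9 rad/s; P_out = τω = 373 × 299.9 = 111863 W
P_in = P_out / η = 111863 / 0.867 = 129023 W
I_L = P_in / (√3·V_L·cosφ) = 129023 / (1.732 × 380 × 0.867) = 226 A

226 A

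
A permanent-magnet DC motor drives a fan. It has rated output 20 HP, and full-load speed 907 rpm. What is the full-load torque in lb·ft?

P_out = 20 × 746 = 14920 W
ω = 2π × 907/60 = 94.98 rad/s
τ = P_out/ω = 14920/94.98 = 157.1 N·m
In lb·ft: 157.1/1.356 = 116 lb·ft

116 lb·ft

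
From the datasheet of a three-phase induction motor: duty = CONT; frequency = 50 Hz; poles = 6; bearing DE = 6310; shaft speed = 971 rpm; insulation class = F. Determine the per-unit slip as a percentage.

2.90 %

n_s = 120f/p = 120×50/6 = 1000 rpm
s = (n_s − n)/n_s = (1000 − 971)/1000 = 0.0290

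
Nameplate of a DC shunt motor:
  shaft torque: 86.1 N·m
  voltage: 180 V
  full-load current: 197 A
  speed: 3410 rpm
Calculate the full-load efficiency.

ω = 2π × 3410/60 = 357.1 rad/s; P_out = τω = 86.1 × 357.1 = 30746 W
P_in = V·I = 180 × 197 = 35460 W
η = P_out / P_in = 30746 / 35460 = 0.867 = 86.7%

86.7 %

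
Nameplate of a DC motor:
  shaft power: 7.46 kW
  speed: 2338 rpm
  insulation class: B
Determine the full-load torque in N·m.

ω = 2π × 2338/60 = 244.8 rad/s
τ = P/ω = 7460/244.8 = 30.5 N·m

30.5 N·m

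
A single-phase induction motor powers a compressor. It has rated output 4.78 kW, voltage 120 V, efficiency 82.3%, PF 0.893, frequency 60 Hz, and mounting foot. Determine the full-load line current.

P_out = 4.78 kW = 4780 W
P_in = P_out / η = 4780 / 0.823 = 5808 W
I = P_in / (V·cosφ) = 5808 / (120 × 0.893) = 54.2 A

54.2 A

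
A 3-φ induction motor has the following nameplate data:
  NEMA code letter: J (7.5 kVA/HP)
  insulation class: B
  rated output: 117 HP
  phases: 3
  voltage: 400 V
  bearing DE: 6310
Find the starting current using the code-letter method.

S_LR = 7.5 × 117 = 877.5 kVA
I_LR = S_LR/(√3·V_L) = 877500/(1.732×400) = 1270 A

1270 A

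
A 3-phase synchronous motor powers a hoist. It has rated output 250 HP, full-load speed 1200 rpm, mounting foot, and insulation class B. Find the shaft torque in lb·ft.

1090 lb·ft

P_out = 250 × 746 = 186500 W
ω = 2π × 1200/60 = 125.7 rad/s
τ = P_out/ω = 186500/125.7 = 1484 N·m
In lb·ft: 1484/1.356 = 1090 lb·ft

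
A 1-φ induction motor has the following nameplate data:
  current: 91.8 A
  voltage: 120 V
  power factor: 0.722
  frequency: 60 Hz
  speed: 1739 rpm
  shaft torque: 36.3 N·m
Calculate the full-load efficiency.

ω = 2π × 1739/60 = 182.1 rad/s; P_out = τω = 36.3 × 182.1 = 6610 W
P_in = V·I·cosφ = 120 × 91.8 × 0.722 = 7954 W
η = P_out / P_in = 6610 / 7954 = 0.831 = 83.1%

83.1 %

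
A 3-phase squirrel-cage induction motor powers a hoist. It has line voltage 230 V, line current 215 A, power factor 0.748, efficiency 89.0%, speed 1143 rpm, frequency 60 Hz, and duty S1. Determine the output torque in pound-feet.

P_in = √3·V·I·cosφ = 1.732 × 230 × 215 × 0.748 = 64064 W
P_out = η·P_in = 0.89 × 64064 = 57017 W
n = 1143 rpm
ω = 2π×1143/60 = 119.7 rad/s
τ = P_out/ω = 57017/119.7 = 476.3 N·m
In lb·ft: 476.3/1.356 = 351 lb·ft

351 lb·ft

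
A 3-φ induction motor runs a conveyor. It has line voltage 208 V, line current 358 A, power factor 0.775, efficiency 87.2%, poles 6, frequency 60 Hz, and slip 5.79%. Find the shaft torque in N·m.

736 N·m

P_in = √3·V·I·cosφ = 1.732 × 208 × 358 × 0.775 = 99953 W
P_out = η·P_in = 0.872 × 99953 = 87159 W
n_s = 120×60/6 = 1200 rpm; n = 1200×(1−0.0579) = 1131 rpm
ω = 2π×1131/60 = 118.4 rad/s
τ = P_out/ω = 87159/118.4 = 736 N·m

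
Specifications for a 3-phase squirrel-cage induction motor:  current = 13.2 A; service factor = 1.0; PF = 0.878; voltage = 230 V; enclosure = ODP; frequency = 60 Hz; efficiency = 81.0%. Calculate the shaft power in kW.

P_in = √3·V·I·cosφ = 1.732 × 230 × 13.2 × 0.878 = 4617 W
P_out = η·P_in = 0.81 × 4617 = 3740 W

3.74 kW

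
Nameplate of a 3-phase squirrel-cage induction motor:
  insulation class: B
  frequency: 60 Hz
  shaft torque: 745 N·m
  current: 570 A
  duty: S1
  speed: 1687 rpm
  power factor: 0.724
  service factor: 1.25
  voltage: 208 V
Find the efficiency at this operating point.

88.5 %

ω = 2π × 1687/60 = 176.7 rad/s; P_out = τω = 745 × 176.7 = 131642 W
P_in = √3·V_L·I_L·cosφ = 1.732 × 208 × 570 × 0.724 = 148670 W
η = P_out / P_in = 131642 / 148670 = 0.885 = 88.5%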